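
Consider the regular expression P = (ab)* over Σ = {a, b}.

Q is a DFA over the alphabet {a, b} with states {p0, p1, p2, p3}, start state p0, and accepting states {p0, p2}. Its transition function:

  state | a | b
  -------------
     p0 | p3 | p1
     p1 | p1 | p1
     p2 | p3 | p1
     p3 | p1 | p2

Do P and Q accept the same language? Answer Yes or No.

Converting the expression P to a DFA (subset construction, then merging equivalent states) gives the minimal DFA with states {r0, r1, r2}, start state r0, accepting states {r0} and transitions r0: a→r1, b→r2; r1: a→r2, b→r0; r2: a→r2, b→r2.
Exploring the product automaton P × Q from the start pair (r0, p0), following both machines on each input symbol, reaches 4 state pairs: (r0, p0), (r1, p3), (r2, p1), (r0, p2).
P accepts in {r0} and Q accepts in {p0, p2}. In every reachable pair the two components are either both accepting — (r0, p0), (r0, p2) — or both non-accepting, so no string is accepted by exactly one of the machines: L(P) \ L(Q) and L(Q) \ L(P) are both empty.
Hence every string is accepted by P iff it is accepted by Q, and the two languages coincide.

Yes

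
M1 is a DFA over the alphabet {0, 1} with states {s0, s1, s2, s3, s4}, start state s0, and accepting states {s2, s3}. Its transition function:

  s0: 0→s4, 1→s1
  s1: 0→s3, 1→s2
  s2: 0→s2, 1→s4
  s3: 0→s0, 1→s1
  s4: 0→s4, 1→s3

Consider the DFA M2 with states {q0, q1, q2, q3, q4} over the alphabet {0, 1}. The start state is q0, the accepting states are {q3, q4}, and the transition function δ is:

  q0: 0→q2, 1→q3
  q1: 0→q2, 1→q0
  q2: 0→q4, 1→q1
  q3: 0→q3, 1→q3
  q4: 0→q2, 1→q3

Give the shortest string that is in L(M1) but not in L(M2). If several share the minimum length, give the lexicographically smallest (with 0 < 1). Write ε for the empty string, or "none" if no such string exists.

01

The string 01 is accepted by M1 but not by M2.
No shorter string lies in the difference, and 01 is the lexicographically first length-2 string in L(M1) \ L(M2).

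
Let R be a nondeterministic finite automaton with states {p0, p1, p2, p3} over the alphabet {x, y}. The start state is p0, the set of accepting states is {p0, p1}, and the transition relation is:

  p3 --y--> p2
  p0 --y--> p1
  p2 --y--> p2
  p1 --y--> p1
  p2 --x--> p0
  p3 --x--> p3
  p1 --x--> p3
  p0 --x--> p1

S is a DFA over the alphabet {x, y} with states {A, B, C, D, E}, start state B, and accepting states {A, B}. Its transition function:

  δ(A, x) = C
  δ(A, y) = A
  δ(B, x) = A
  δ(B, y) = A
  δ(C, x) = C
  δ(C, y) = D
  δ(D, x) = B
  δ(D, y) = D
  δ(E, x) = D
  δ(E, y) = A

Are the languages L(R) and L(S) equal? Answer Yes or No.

Exploring the product automaton R × S from the start pair (p0, B), following both machines on each input symbol, reaches 4 state pairs: (p0, B), (p1, A), (p3, C), (p2, D).
R accepts in {p0, p1} and S accepts in {A, B}. In every reachable pair the two components are either both accepting — (p0, B), (p1, A) — or both non-accepting, so no string is accepted by exactly one of the machines: L(R) \ L(S) and L(S) \ L(R) are both empty.
Hence every string is accepted by R iff it is accepted by S, and the two languages coincide.

Yes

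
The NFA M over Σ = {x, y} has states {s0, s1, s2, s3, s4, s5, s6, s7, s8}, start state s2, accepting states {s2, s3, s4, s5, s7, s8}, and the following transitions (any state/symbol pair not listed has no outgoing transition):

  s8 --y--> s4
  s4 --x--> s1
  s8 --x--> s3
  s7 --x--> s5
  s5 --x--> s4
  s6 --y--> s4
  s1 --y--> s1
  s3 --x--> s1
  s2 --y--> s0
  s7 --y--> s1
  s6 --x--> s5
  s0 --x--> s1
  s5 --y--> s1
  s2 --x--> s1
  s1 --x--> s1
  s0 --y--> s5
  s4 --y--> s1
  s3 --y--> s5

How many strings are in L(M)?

The useful subgraph on states {s0, s2, s4, s5} is acyclic, so L(M) is finite; the longest accepting path visits 4 useful states, giving maximum string length 3.
Counting accepting paths from s2 by length: 1 of length 0, 1 of length 2, 1 of length 3. Total 3.

3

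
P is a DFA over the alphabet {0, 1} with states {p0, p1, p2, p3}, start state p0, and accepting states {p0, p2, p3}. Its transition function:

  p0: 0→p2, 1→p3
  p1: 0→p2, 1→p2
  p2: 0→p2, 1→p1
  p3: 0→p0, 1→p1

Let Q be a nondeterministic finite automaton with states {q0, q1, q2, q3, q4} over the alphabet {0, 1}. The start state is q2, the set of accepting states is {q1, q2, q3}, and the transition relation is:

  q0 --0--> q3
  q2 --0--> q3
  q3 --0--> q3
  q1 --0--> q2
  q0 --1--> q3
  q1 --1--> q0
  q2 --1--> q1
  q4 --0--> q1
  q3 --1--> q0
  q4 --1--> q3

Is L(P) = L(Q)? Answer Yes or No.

Yes

Exploring the product automaton P × Q from the start pair (p0, q2), following both machines on each input symbol, reaches 4 state pairs: (p0, q2), (p2, q3), (p3, q1), (p1, q0).
P accepts in {p0, p2, p3} and Q accepts in {q1, q2, q3}. In every reachable pair the two components are either both accepting — (p0, q2), (p2, q3), (p3, q1) — or both non-accepting, so no string is accepted by exactly one of the machines: L(P) \ L(Q) and L(Q) \ L(P) are both empty.
Hence every string is accepted by P iff it is accepted by Q, and the two languages coincide.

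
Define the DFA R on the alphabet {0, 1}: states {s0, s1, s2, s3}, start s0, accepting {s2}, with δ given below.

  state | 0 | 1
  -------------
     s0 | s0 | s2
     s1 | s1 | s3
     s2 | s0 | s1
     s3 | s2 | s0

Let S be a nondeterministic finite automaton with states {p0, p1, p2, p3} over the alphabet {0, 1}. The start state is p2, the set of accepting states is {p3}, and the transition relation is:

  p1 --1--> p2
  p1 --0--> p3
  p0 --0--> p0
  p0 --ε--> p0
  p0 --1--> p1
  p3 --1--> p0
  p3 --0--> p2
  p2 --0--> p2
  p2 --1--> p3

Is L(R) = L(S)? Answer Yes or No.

Yes

Exploring the product automaton R × S from the start pair (s0, p2), following both machines on each input symbol, reaches 4 state pairs: (s0, p2), (s2, p3), (s1, p0), (s3, p1).
R accepts in {s2} and S accepts in {p3}. In every reachable pair the two components are either both accepting — (s2, p3) — or both non-accepting, so no string is accepted by exactly one of the machines: L(R) \ L(S) and L(S) \ L(R) are both empty.
Hence every string is accepted by R iff it is accepted by S, and the two languages coincide.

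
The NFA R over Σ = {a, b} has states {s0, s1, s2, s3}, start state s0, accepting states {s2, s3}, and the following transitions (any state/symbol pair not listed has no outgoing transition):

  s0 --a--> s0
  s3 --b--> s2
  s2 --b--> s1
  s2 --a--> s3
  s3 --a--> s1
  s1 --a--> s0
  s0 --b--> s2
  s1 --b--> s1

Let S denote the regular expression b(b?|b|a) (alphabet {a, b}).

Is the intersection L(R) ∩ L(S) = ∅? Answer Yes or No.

The string b is accepted by both R and S.
Hence L(R) ∩ L(S) ≠ ∅.

No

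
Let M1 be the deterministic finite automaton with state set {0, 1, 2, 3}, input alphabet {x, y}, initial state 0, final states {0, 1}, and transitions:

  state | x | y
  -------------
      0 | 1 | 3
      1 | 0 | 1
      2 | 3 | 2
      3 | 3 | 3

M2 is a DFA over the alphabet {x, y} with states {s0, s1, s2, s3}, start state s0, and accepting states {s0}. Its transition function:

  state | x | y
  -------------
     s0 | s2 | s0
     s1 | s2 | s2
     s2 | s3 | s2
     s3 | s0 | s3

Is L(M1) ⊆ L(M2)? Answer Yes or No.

The string x is in L(M1) but not in L(M2).
So L(M1) ⊄ L(M2).

No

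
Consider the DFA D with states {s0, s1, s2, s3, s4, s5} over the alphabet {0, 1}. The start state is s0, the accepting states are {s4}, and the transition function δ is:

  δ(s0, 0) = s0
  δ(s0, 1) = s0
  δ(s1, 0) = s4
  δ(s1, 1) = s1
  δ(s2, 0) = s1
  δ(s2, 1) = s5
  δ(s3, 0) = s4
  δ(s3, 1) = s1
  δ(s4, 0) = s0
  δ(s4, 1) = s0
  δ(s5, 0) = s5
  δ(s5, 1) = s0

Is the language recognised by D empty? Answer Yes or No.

The states reachable from the start state are {s0}.
None of the accepting states {s4} is reachable, so no string is accepted and L(D) = ∅.

Yes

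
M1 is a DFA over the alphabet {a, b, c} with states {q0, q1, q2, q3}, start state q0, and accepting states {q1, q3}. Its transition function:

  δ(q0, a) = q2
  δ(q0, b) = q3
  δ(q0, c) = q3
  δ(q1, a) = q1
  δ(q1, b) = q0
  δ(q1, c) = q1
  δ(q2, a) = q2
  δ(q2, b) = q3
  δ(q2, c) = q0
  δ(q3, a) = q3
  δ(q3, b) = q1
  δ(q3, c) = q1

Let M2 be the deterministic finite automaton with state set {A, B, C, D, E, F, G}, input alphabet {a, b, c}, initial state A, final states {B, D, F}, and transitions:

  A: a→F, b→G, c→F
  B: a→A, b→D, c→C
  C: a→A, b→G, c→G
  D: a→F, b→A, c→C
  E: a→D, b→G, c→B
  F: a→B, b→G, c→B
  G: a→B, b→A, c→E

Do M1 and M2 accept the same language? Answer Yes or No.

The string b is accepted by M1 but rejected by M2.
So L(M1) ≠ L(M2).

No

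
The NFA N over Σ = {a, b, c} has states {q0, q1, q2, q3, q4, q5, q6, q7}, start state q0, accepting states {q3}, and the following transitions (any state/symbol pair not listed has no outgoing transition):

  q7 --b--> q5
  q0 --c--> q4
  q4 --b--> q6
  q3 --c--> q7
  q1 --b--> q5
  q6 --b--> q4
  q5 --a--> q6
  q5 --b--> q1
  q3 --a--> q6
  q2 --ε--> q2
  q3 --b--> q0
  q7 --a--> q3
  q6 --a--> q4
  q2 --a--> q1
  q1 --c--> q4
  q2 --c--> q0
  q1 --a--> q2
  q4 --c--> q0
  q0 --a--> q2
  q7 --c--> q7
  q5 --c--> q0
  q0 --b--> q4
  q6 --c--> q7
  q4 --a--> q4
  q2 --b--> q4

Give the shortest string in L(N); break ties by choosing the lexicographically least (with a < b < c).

A breadth-first search from q0 reaches an accepting state first via the path q0 → q4 → q6 → q7 → q3 on input bbca.
No string of length < 4 is accepted (BFS exhausts all shorter strings without reaching an accepting state), and bbca is the lexicographically least accepting string of length 4.

bbca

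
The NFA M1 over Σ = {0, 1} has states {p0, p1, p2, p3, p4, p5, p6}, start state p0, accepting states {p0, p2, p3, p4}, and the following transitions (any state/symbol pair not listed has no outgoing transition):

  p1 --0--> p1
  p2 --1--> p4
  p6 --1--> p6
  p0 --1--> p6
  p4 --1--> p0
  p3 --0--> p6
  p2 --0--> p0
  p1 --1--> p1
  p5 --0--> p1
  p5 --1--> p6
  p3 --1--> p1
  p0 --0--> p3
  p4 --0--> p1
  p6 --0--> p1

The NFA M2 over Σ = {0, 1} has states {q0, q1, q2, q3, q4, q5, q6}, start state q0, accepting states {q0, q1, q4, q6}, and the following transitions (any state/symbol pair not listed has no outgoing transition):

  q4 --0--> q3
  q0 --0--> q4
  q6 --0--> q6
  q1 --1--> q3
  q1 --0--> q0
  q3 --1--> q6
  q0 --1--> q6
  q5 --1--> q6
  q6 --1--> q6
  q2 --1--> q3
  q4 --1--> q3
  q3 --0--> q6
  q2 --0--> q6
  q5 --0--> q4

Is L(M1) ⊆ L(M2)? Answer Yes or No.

Exploring the product automaton M1 × M2 from the start pair (p0, q0), following both machines on each input symbol, reaches 6 state pairs: (p0, q0), (p3, q4), (p6, q6), (p6, q3), (p1, q3), (p1, q6).
M1 accepts in {p0, p2, p3, p4} and M2 accepts in {q0, q1, q4, q6}. The reachable pairs whose M1-component is accepting are (p0, q0), (p3, q4); in each of them the M2-component is accepting too, so the product for L(M1) \ L(M2) (M1-component accepting, M2-component rejecting) has no reachable accepting pair and the difference is empty.
Hence every string in L(M1) is also in L(M2).

Yes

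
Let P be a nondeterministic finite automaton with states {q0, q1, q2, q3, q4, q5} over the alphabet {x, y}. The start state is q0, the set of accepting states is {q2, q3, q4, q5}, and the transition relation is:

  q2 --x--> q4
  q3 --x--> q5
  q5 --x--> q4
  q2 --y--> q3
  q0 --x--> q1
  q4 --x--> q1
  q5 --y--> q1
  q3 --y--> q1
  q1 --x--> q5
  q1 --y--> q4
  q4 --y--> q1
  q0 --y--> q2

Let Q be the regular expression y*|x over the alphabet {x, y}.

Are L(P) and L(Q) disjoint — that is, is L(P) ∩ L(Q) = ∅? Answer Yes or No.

No

The string y is accepted by both P and Q.
Hence L(P) ∩ L(Q) ≠ ∅.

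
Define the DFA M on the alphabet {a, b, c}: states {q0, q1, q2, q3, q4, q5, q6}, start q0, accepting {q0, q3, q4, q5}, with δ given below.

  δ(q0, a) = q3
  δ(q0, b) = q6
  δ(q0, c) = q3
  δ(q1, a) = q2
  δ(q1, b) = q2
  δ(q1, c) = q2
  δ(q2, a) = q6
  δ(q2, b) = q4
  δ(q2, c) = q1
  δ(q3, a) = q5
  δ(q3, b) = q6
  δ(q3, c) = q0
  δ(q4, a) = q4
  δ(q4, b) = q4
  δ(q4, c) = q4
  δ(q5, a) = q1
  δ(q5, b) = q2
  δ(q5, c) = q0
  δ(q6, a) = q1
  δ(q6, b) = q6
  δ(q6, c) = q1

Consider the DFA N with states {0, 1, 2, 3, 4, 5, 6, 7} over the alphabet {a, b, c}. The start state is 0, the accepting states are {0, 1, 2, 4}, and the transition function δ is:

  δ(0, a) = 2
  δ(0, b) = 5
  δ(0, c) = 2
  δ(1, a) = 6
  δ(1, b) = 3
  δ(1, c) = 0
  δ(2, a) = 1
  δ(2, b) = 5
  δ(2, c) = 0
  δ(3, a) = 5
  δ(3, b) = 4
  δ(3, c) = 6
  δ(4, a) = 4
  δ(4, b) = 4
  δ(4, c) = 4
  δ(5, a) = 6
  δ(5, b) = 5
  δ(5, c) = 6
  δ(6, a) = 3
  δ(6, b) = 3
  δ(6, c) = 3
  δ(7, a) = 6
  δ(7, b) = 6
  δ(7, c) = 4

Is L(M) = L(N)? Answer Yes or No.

Yes

Exploring the product automaton M × N from the start pair (q0, 0), following both machines on each input symbol, reaches 7 state pairs: (q0, 0), (q3, 2), (q6, 5), (q5, 1), (q1, 6), (q2, 3), (q4, 4).
M accepts in {q0, q3, q4, q5} and N accepts in {0, 1, 2, 4}. In every reachable pair the two components are either both accepting — (q0, 0), (q3, 2), (q5, 1), (q4, 4) — or both non-accepting, so no string is accepted by exactly one of the machines: L(M) \ L(N) and L(N) \ L(M) are both empty.
Hence every string is accepted by M iff it is accepted by N, and the two languages coincide.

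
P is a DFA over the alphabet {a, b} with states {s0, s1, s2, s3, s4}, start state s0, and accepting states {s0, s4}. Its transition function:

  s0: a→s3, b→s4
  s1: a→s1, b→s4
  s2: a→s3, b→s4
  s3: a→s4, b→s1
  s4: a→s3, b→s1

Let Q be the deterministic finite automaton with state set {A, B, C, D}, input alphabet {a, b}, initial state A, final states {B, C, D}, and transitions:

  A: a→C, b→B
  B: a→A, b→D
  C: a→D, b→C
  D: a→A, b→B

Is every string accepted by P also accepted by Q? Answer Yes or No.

The empty string ε is in L(P) but not in L(Q).
So L(P) ⊄ L(Q).

No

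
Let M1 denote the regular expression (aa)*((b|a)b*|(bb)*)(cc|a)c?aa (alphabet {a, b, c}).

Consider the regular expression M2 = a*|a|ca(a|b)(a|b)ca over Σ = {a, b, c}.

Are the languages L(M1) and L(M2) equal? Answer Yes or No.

The string acaa is accepted by M1 but rejected by M2.
So L(M1) ≠ L(M2).

No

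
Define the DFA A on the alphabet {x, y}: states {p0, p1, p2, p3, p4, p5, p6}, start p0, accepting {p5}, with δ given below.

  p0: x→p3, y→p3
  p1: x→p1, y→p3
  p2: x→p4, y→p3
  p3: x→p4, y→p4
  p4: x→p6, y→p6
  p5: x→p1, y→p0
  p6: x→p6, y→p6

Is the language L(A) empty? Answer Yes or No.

The states reachable from the start state are {p0, p3, p4, p6}.
None of the accepting states {p5} is reachable, so no string is accepted and L(A) = ∅.

Yes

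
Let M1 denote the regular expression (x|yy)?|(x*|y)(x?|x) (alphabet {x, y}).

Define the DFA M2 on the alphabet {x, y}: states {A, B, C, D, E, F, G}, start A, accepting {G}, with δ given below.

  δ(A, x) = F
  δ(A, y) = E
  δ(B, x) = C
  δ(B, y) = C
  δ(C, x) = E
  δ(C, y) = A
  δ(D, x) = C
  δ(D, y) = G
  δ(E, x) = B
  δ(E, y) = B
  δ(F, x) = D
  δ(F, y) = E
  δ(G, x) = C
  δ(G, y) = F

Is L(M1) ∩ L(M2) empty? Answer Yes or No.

Yes

Converting the expression M1 to a DFA (subset construction, then merging equivalent states) gives the minimal DFA with states {r0, r1, r2, r3, r4}, start state r0, accepting states {r0, r1, r2, r4} and transitions r0: x→r1, y→r2; r1: x→r1, y→r3; r2: x→r4, y→r4; r3: x→r3, y→r3; r4: x→r3, y→r3.
Exploring the product automaton M1 × M2 from the start pair (r0, A), following both machines on each input symbol, reaches 15 state pairs: (r0, A), (r1, F), (r2, E), (r1, D), (r3, E), (r4, B), (r1, C), (r3, G), (r3, B), (r3, C), (r1, E), (r3, A), (r3, F), (r1, B), (r3, D).
M1 accepts in {r0, r1, r2, r4} and M2 accepts in {G}; no reachable pair has both components accepting, so no string drives both machines to acceptance simultaneously and L(M1) ∩ L(M2) = ∅.
So no string is accepted by both, and the intersection is empty.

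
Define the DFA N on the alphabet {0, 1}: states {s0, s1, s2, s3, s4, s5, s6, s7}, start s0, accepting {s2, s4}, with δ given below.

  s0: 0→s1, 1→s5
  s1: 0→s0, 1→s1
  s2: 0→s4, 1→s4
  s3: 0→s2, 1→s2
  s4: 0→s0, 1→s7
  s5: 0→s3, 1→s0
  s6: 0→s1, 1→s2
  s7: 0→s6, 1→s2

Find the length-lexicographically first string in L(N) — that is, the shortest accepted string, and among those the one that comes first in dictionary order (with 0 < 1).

A breadth-first search from s0 reaches an accepting state first via the path s0 → s5 → s3 → s2 on input 100.
No string of length < 3 is accepted (BFS exhausts all shorter strings without reaching an accepting state), and 100 is the lexicographically least accepting string of length 3.

100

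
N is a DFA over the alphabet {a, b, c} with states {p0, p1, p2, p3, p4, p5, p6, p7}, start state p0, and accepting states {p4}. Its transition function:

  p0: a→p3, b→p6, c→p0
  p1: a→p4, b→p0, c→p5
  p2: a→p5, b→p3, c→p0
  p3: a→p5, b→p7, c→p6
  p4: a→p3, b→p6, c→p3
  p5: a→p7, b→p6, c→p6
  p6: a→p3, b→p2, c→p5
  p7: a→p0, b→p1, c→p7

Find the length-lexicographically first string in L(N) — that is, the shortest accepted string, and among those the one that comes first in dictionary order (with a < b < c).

abba

A breadth-first search from p0 reaches an accepting state first via the path p0 → p3 → p7 → p1 → p4 on input abba.
No string of length < 4 is accepted (BFS exhausts all shorter strings without reaching an accepting state), and abba is the lexicographically least accepting string of length 4.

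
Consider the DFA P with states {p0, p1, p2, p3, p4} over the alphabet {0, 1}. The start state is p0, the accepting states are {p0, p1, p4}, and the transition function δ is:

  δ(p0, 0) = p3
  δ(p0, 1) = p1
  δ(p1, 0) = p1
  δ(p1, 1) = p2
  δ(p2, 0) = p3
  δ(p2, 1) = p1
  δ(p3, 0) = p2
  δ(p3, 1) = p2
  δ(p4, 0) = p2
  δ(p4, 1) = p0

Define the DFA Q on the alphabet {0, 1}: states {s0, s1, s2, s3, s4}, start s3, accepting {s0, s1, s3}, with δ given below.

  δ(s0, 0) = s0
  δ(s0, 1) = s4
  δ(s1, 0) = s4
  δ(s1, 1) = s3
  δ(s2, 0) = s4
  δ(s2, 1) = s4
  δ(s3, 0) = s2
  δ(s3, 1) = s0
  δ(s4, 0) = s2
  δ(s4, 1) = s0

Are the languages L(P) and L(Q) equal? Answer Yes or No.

Yes

Exploring the product automaton P × Q from the start pair (p0, s3), following both machines on each input symbol, reaches 4 state pairs: (p0, s3), (p3, s2), (p1, s0), (p2, s4).
P accepts in {p0, p1, p4} and Q accepts in {s0, s1, s3}. In every reachable pair the two components are either both accepting — (p0, s3), (p1, s0) — or both non-accepting, so no string is accepted by exactly one of the machines: L(P) \ L(Q) and L(Q) \ L(P) are both empty.
Hence every string is accepted by P iff it is accepted by Q, and the two languages coincide.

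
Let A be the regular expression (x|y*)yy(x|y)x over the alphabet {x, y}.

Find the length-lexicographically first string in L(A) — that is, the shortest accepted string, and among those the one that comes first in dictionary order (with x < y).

By inspection of the expression, no string of length less than 4 matches, and yyxx is the lexicographically first match of length 4.

yyxx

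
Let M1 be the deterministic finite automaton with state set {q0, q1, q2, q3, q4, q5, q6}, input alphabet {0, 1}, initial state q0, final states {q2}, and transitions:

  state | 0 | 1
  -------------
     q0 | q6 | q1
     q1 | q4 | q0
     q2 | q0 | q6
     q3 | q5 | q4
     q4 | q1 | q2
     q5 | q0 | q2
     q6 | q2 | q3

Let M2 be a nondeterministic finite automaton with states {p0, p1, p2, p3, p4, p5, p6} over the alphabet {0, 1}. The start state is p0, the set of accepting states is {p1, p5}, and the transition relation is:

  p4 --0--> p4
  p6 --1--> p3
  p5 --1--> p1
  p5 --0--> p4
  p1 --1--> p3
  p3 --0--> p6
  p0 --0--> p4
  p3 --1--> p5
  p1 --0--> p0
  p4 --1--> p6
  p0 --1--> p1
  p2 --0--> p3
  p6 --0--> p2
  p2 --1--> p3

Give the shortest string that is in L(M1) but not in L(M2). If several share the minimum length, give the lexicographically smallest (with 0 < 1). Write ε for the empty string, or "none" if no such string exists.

00

The string 00 is accepted by M1 but not by M2.
No shorter string lies in the difference, and 00 is the lexicographically first length-2 string in L(M1) \ L(M2).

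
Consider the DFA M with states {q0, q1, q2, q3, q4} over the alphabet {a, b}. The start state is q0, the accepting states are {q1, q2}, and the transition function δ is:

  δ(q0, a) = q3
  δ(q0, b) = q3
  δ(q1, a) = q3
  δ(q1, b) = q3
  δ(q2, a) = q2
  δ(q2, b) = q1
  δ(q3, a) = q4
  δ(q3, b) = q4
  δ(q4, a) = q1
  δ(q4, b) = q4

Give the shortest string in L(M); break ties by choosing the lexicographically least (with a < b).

aaa

A breadth-first search from q0 reaches an accepting state first via the path q0 → q3 → q4 → q1 on input aaa.
No string of length < 3 is accepted (BFS exhausts all shorter strings without reaching an accepting state), and aaa is the lexicographically least accepting string of length 3.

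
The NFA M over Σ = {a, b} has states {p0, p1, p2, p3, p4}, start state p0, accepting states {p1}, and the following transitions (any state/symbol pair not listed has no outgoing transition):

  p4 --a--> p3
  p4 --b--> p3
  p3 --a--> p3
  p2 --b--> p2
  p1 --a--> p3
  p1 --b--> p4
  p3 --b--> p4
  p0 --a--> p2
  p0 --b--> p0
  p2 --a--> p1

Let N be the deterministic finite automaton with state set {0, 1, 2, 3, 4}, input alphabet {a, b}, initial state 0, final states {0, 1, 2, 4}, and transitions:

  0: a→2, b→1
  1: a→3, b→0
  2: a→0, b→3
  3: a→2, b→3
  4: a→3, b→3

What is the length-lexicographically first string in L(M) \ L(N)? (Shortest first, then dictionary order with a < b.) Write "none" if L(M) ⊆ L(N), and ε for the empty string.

none

Exploring the product automaton M × N from the start pair (p0, 0), following both machines on each input symbol, reaches 11 state pairs: (p0, 0), (p2, 2), (p0, 1), (p1, 0), (p2, 3), (p3, 2), (p4, 1), (p1, 2), (p3, 0), (p4, 3), (p3, 3).
M accepts in {p1} and N accepts in {0, 1, 2, 4}. The reachable pairs whose M-component is accepting are (p1, 0), (p1, 2); in each of them the N-component is accepting too, so the product for L(M) \ L(N) (M-component accepting, N-component rejecting) has no reachable accepting pair and the difference is empty.
So every string accepted by M is also accepted by N: L(M) \ L(N) = ∅ and there is no such string.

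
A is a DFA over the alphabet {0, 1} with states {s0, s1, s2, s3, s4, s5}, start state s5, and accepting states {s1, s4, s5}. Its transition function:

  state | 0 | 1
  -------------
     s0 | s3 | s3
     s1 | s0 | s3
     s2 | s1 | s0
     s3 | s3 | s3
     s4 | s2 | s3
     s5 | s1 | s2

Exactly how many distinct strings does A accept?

3

The useful subgraph on states {s1, s2, s5} is acyclic, so L(A) is finite; the longest accepting path visits 3 useful states, giving maximum string length 2.
Counting accepting paths from s5 by length: 1 of length 0, 1 of length 1, 1 of length 2. Total 3.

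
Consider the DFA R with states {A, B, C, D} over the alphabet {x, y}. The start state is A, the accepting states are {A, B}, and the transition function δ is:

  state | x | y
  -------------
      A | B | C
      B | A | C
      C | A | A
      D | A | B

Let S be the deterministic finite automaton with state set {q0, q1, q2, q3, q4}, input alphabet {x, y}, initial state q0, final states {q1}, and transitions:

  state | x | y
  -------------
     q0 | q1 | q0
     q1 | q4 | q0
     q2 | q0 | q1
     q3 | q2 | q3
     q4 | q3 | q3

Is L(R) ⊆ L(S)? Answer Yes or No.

No

The empty string ε is in L(R) but not in L(S).
So L(R) ⊄ L(S).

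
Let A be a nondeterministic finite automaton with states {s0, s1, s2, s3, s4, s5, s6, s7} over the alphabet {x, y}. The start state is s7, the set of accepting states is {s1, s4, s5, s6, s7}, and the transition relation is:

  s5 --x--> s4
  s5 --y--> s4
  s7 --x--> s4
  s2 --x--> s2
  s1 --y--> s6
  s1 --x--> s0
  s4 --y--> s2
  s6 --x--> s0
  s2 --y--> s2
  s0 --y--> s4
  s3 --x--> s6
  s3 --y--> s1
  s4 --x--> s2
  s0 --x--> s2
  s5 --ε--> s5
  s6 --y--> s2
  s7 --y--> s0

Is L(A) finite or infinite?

finite

The useful states (reachable from s7 and able to reach an accepting state) are {s0, s4, s7}.
Restricted to these states the transition graph has no cycle, so every accepting path has bounded length and L is finite.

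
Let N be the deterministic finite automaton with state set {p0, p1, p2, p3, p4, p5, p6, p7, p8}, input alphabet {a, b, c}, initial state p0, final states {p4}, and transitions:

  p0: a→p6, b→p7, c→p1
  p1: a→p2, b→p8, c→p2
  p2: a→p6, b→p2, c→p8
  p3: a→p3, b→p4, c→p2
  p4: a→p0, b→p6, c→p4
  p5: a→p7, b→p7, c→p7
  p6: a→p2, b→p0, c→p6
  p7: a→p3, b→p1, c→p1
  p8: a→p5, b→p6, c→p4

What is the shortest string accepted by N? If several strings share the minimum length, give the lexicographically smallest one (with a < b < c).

A breadth-first search from p0 reaches an accepting state first via the path p0 → p7 → p3 → p4 on input bab.
No string of length < 3 is accepted (BFS exhausts all shorter strings without reaching an accepting state), and bab is the lexicographically least accepting string of length 3.

bab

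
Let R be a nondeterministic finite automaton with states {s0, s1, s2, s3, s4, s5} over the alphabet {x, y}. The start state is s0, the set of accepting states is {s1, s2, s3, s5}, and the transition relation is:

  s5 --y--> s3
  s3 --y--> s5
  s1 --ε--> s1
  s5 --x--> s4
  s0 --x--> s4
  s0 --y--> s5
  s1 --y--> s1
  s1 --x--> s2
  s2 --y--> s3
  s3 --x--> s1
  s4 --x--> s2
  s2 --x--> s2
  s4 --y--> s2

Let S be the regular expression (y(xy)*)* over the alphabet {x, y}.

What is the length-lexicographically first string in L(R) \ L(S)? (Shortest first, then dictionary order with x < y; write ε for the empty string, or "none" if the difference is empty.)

xx

The string xx is accepted by R but not by S.
No shorter string lies in the difference, and xx is the lexicographically first length-2 string in L(R) \ L(S).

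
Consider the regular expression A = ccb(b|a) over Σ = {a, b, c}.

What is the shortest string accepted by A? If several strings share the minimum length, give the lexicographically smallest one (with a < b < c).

ccba

By inspection of the expression, no string of length less than 4 matches, and ccba is the lexicographically first match of length 4.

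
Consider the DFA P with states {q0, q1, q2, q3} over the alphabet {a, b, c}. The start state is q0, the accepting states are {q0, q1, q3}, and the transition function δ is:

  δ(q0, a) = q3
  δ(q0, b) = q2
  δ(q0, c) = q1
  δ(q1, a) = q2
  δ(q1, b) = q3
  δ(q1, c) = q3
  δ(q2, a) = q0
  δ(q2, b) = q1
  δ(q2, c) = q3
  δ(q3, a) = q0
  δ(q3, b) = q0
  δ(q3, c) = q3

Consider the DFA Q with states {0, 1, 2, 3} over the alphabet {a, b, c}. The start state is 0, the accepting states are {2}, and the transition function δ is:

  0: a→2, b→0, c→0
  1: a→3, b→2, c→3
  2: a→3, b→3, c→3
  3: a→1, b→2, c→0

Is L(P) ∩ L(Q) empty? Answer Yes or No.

No

The string a is accepted by both P and Q.
Hence L(P) ∩ L(Q) ≠ ∅.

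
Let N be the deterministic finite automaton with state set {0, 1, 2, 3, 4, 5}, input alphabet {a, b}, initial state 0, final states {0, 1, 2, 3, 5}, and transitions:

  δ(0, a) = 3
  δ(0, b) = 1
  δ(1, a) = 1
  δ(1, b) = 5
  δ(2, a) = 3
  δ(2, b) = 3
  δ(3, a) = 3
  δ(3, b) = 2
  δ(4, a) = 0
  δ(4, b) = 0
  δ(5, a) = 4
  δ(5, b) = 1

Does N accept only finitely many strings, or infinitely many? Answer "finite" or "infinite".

State 1 is reachable from the start and can reach an accepting state, and it lies on the cycle 1 → 1.
Traversing that cycle any number of times yields accepted strings of unbounded length, so the language is infinite.

infinite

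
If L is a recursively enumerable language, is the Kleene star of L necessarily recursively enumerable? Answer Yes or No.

Yes

Dovetail over all factorisations of the input into blocks and all step bounds, running the recogniser for L on every block of a factorisation; accept if some factorisation has all of its blocks accepted.
So the recursively enumerable languages are closed under Kleene star.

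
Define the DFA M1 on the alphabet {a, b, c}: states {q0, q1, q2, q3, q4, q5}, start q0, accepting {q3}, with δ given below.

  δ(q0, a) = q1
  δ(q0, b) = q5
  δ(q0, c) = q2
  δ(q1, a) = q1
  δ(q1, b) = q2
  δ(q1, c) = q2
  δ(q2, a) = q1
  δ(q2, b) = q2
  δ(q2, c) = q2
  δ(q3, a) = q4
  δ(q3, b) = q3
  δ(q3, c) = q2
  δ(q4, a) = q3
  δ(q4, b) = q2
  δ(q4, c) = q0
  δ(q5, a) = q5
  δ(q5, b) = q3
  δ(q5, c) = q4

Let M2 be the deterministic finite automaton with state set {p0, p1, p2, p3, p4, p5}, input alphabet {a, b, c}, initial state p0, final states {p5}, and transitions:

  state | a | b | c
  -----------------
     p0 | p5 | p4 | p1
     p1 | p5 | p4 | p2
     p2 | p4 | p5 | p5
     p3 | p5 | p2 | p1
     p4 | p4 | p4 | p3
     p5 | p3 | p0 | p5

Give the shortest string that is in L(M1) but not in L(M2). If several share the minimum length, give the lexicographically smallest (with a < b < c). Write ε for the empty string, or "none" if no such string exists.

bb

The string bb is accepted by M1 but not by M2.
No shorter string lies in the difference, and bb is the lexicographically first length-2 string in L(M1) \ L(M2).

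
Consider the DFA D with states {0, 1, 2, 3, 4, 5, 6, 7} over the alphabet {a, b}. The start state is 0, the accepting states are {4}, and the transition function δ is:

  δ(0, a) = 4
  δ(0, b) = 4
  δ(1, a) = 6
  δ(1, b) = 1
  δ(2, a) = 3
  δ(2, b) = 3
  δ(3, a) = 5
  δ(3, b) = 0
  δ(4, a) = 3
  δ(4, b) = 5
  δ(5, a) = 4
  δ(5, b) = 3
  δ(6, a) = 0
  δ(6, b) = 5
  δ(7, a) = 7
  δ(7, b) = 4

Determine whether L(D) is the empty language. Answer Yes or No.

No

The string a is accepted: the run 0 → 4 ends in the accepting state 4.
Since at least one string is accepted, L(D) is not empty.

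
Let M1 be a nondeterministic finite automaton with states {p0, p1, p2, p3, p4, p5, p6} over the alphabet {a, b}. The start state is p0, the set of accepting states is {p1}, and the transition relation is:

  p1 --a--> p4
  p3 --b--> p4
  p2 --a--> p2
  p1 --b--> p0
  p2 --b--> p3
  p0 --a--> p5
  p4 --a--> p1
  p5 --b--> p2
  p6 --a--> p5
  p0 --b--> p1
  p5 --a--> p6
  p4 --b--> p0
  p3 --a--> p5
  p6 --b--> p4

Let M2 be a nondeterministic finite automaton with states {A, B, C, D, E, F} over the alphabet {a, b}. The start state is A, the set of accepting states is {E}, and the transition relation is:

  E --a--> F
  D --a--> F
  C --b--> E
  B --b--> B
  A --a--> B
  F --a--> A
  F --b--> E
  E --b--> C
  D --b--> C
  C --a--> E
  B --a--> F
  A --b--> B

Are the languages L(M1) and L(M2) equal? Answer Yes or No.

No

The string b is accepted by M1 but rejected by M2.
So L(M1) ≠ L(M2).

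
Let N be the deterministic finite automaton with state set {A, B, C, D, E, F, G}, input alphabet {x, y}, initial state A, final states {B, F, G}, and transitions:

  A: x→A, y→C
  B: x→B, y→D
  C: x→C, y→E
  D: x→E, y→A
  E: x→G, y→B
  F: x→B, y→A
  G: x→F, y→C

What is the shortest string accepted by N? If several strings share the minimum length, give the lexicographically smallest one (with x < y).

yyx

A breadth-first search from A reaches an accepting state first via the path A → C → E → G on input yyx.
No string of length < 3 is accepted (BFS exhausts all shorter strings without reaching an accepting state), and yyx is the lexicographically least accepting string of length 3.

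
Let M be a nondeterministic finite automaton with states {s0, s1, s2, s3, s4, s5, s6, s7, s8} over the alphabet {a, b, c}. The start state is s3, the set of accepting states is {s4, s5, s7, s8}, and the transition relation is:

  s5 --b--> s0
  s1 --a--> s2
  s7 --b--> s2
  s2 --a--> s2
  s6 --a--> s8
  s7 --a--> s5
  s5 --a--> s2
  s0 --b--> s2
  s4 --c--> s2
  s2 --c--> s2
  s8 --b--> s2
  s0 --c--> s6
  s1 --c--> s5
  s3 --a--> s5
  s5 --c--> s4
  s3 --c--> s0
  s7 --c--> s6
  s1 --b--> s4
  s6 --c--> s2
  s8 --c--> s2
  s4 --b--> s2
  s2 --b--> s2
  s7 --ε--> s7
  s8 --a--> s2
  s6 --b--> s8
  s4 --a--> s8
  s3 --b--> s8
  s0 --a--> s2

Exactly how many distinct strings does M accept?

The useful subgraph on states {s0, s3, s4, s5, s6, s8} is acyclic, so L(M) is finite; the longest accepting path visits 5 useful states, giving maximum string length 4.
Counting accepting paths from s3 by length: 2 of length 1, 1 of length 2, 3 of length 3, 2 of length 4. Total 8.

8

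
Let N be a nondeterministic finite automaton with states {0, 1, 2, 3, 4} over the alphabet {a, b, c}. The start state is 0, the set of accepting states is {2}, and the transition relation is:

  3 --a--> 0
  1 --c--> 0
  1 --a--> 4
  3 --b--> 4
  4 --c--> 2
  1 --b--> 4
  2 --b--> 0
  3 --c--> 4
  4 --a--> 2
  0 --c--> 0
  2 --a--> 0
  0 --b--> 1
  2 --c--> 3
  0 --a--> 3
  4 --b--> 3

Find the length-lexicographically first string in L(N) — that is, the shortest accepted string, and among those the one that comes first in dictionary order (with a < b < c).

A breadth-first search from 0 reaches an accepting state first via the path 0 → 3 → 4 → 2 on input aba.
No string of length < 3 is accepted (BFS exhausts all shorter strings without reaching an accepting state), and aba is the lexicographically least accepting string of length 3.

aba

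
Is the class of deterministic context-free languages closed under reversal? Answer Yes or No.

L = {c bⁿaⁿ : n≥0} ∪ {d b²ⁿaⁿ : n≥0} is a DCFL: the first symbol tells a deterministic PDA whether to pop one or two b's per a. Its reversal Lᴿ = {aⁿbⁿ c : n≥0} ∪ {aⁿb²ⁿ d : n≥0} is not. DCFLs are closed under right quotient by regular languages, and Lᴿ/{c, d} = {aⁿbⁿ : n≥0} ∪ {aⁿb²ⁿ : n≥0} — the standard context-free language accepted by no deterministic PDA (intuitively the machine would have to commit to a b-to-a ratio before the distinguishing marker arrives; formally, a DPDA for it would have a single run on aⁿb²ⁿ, accepting after the prefix aⁿbⁿ and accepting again after n more b's; an ordinary PDA that simulates it on a's and b's and, at any moment when it is accepting, may switch to reading only a fresh letter e while feeding each e to the simulation as a b, would accept aⁱbʲeᵏ (k≥1) exactly when both aⁱbʲ and aⁱbʲ⁺ᵏ are in the language, i.e. its language intersected with the regular set a*b*e⁺ would be exactly {aⁿbⁿeⁿ : n≥1} — impossible, since context-free languages are closed under intersection with regular sets and {aⁿbⁿeⁿ} is not context-free). So Lᴿ cannot be a DCFL.

No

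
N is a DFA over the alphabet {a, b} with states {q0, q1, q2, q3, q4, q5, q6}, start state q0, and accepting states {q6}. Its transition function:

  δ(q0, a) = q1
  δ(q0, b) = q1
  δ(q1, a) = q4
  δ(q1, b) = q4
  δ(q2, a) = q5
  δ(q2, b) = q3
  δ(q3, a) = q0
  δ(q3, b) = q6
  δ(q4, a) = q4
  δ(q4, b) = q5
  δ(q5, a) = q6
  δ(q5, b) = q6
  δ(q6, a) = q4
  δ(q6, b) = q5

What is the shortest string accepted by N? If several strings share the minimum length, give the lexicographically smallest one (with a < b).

aaba

A breadth-first search from q0 reaches an accepting state first via the path q0 → q1 → q4 → q5 → q6 on input aaba.
No string of length < 4 is accepted (BFS exhausts all shorter strings without reaching an accepting state), and aaba is the lexicographically least accepting string of length 4.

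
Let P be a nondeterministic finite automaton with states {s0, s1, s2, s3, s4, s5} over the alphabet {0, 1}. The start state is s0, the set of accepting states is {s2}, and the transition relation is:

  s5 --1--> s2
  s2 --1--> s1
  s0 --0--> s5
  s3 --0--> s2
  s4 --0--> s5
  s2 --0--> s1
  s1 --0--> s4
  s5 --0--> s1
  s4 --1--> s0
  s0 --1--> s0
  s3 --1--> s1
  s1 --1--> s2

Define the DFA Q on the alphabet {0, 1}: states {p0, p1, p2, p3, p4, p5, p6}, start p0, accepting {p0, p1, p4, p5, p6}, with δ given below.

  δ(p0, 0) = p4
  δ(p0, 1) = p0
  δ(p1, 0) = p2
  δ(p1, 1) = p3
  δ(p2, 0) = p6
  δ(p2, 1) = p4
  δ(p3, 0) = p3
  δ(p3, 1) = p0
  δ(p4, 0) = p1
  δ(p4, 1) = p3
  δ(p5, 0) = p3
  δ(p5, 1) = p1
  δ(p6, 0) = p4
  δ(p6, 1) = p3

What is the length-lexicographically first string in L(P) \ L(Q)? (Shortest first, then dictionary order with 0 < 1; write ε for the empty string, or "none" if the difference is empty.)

The string 01 is accepted by P but not by Q.
No shorter string lies in the difference, and 01 is the lexicographically first length-2 string in L(P) \ L(Q).

01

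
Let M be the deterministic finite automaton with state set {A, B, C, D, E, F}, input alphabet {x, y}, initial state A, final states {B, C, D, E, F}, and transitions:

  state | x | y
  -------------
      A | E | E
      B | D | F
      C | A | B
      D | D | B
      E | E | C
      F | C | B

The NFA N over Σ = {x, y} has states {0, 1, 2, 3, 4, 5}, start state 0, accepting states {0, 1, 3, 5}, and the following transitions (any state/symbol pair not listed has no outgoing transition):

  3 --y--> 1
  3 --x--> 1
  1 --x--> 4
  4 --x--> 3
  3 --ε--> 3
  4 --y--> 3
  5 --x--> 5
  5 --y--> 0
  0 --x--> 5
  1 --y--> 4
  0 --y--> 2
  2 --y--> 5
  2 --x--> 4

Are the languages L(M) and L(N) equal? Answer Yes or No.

No

The string y is accepted by M but rejected by N.
So L(M) ≠ L(N).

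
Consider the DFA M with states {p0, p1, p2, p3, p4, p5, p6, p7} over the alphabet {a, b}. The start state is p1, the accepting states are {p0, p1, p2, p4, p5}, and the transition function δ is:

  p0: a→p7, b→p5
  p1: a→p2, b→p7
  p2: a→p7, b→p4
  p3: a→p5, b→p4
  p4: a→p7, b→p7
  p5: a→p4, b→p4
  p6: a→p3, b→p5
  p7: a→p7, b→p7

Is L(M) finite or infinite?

The useful states (reachable from p1 and able to reach an accepting state) are {p1, p2, p4}.
Restricted to these states the transition graph has no cycle, so every accepting path has bounded length and L is finite.

finite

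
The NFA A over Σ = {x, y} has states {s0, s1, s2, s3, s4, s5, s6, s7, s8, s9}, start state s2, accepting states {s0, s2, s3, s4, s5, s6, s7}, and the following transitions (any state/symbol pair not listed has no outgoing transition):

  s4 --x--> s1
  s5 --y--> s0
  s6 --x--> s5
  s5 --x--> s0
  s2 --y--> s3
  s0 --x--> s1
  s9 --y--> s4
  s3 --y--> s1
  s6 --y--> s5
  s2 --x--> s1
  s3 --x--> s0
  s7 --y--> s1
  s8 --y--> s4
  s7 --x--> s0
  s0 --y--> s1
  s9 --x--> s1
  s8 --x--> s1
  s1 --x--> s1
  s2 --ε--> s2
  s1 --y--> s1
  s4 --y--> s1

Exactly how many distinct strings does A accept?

3

The useful subgraph on states {s0, s2, s3} is acyclic, so L(A) is finite; the longest accepting path visits 3 useful states, giving maximum string length 2.
Counting accepting paths from s2 by length: 1 of length 0, 1 of length 1, 1 of length 2. Total 3.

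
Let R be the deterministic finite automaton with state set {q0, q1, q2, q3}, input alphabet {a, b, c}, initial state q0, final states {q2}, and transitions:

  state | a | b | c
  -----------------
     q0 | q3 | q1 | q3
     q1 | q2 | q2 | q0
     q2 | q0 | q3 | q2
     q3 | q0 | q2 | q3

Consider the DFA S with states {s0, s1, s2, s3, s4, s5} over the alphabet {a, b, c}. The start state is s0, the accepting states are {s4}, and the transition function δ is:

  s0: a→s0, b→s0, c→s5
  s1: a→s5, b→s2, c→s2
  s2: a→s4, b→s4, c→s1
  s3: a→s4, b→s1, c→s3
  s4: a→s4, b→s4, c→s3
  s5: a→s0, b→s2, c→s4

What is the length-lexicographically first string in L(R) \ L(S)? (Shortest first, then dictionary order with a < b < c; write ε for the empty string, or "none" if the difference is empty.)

The string ab is accepted by R but not by S.
No shorter string lies in the difference, and ab is the lexicographically first length-2 string in L(R) \ L(S).

ab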